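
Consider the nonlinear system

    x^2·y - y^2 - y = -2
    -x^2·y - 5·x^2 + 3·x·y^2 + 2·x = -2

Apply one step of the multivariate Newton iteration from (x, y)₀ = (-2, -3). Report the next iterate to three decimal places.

(-3.255, 0.451)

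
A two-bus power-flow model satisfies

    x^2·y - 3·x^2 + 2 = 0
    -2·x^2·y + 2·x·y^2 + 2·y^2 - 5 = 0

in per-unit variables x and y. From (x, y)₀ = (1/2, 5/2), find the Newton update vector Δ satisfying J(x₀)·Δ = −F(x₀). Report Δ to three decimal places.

At (1/2, 5/2): F = (1.875, 12.500).
Jacobian J = [[2·x·y - 6·x, x^2], [-4·x·y + 2·y^2, -2·x^2 + 4·x·y + 4·y]].
At the point, J = [[-0.500, 0.250], [7.500, 14.500]] (det J = -9.125).
Solving J·Δ = −F gives Δ = (2.637, -2.226).

(2.637, -2.226)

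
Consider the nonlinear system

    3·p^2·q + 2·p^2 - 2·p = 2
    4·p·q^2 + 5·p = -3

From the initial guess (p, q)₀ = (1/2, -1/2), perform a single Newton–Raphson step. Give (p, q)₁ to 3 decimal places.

(1.333, 5.000)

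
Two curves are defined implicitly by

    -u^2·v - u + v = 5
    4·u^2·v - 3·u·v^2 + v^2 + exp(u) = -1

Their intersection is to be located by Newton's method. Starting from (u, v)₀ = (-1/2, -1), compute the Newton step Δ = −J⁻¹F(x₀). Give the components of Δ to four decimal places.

At (-1/2, -1): F = (-5.2500, 3.106531).
Jacobian J = [[-2·u·v - 1, -u^2 + 1], [8·u·v - 3·v^2 + exp(u), 4·u^2 - 6·u·v + 2·v]].
At the point, J = [[-2.0000, 0.7500], [1.606531, -4.0000]] (det J = 6.795102).
Solving J·Δ = −F gives Δ = (-2.7476, -0.3269).

(-2.7476, -0.3269)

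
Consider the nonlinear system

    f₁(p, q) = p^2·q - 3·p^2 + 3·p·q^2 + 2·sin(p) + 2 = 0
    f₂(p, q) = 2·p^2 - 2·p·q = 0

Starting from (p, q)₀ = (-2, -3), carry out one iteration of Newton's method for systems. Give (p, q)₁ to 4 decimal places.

At (-2, -3): F = (-77.818595, -4.0000).
Jacobian J = [[2·p·q - 6·p + 3·q^2 + 2·cos(p), p^2 + 6·p·q], [4·p - 2·q, -2·p]].
At the point, J = [[50.167706, 40.0000], [-2.0000, 4.0000]] (det J = 280.670825).
Solving J·Δ = −F gives Δ = (0.5390, 1.2695).
Then the next iterate is (p, q)₁ = (-1.4610, -1.7305).

(-1.4610, -1.7305)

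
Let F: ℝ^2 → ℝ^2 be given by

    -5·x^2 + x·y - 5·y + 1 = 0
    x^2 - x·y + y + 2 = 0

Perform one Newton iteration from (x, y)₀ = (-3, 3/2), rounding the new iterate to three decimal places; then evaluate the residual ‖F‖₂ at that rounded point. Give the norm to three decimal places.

11.957

At (-3, 3/2): F = (-56.000, 17.000).
Jacobian J = [[-10·x + y, x - 5], [2·x - y, -x + 1]].
At the point, J = [[31.500, -8.000], [-7.500, 4.000]] (det J = 66.000).
Solving J·Δ = −F gives Δ = (1.333, -1.750).
Then the next iterate is (x, y)₁ = (-1.667, -0.250).
Re-evaluating at (-1.667, -0.250): F = (-11.22769, 4.11214), so ‖F‖₂ = 11.957.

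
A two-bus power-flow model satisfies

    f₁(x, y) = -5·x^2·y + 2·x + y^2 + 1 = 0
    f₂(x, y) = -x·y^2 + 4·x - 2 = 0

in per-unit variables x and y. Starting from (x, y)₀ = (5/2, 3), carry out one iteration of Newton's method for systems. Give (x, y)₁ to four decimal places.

(1.6586, 2.3138)

At (5/2, 3): F = (-78.7500, -14.5000).
Jacobian J = [[-10·x·y + 2, -5·x^2 + 2·y], [-y^2 + 4, -2·x·y]].
At the point, J = [[-73.0000, -25.2500], [-5.0000, -15.0000]] (det J = 968.7500).
Solving J·Δ = −F gives Δ = (-0.8414, -0.6862).
Then the next iterate is (x, y)₁ = (1.6586, 2.3138).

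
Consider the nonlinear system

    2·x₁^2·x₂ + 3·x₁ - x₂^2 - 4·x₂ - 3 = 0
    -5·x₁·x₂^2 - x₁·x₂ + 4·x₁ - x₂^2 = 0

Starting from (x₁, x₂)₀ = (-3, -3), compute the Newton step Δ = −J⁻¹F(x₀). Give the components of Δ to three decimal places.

At (-3, -3): F = (-63.000, 105.000).
Jacobian J = [[4·x₁·x₂ + 3, 2·x₁^2 - 2·x₂ - 4], [-5·x₂^2 - x₂ + 4, -10·x₁·x₂ - x₁ - 2·x₂]].
At the point, J = [[39.000, 20.000], [-38.000, -81.000]] (det J = -2399.000).
Solving J·Δ = −F gives Δ = (1.252, 0.709).

(1.252, 0.709)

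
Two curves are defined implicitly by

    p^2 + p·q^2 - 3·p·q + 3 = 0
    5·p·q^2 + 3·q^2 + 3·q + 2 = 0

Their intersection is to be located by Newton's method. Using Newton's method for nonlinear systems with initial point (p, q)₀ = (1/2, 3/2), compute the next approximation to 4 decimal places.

At (1/2, 3/2): F = (2.1250, 18.8750).
Jacobian J = [[2·p + q^2 - 3·q, 2·p·q - 3·p], [5·q^2, 10·p·q + 6·q + 3]].
At the point, J = [[-1.2500, 0.0000], [11.2500, 19.5000]] (det J = -24.3750).
Solving J·Δ = −F gives Δ = (1.7000, -1.9487).
Then the next iterate is (p, q)₁ = (2.2000, -0.4487).

(2.2000, -0.4487)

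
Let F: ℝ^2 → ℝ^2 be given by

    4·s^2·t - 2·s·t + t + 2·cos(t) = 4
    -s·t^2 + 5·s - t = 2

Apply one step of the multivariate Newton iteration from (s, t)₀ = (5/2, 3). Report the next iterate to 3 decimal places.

At (5/2, 3): F = (57.02002, -15.000).
Jacobian J = [[8·s·t - 2·t, 4·s^2 - 2·s - 2·sin(t) + 1], [-t^2 + 5, -2·s·t - 1]].
At the point, J = [[54.000, 20.71776], [-4.000, -16.000]] (det J = -781.12896).
Solving J·Δ = −F gives Δ = (-0.770, -0.745).
Then the next iterate is (s, t)₁ = (1.730, 2.255).

(1.730, 2.255)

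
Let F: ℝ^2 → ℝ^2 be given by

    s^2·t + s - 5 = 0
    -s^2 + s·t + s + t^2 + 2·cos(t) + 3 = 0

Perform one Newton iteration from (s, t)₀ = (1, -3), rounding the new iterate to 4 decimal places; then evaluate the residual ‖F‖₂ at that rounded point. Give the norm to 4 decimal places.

7.0567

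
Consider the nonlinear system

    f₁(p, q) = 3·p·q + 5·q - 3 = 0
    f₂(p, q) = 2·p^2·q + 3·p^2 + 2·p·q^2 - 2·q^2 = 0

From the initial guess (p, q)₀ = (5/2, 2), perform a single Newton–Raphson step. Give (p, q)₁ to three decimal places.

(2.096, 0.434)

At (5/2, 2): F = (22.000, 55.750).
Jacobian J = [[3·q, 3·p + 5], [4·p·q + 6·p + 2·q^2, 2·p^2 + 4·p·q - 4·q]].
At the point, J = [[6.000, 12.500], [43.000, 24.500]] (det J = -390.500).
Solving J·Δ = −F gives Δ = (-0.404, -1.566).
Then the next iterate is (p, q)₁ = (2.096, 0.434).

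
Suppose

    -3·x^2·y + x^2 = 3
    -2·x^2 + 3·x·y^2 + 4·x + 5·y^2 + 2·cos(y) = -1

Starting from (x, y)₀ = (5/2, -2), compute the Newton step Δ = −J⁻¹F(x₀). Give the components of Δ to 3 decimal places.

At (5/2, -2): F = (40.750, 47.66771).
Jacobian J = [[-6·x·y + 2·x, -3·x^2], [-4·x + 3·y^2 + 4, 6·x·y + 10·y - 2·sin(y)]].
At the point, J = [[35.000, -18.750], [6.000, -48.18141]] (det J = -1573.84918).
Solving J·Δ = −F gives Δ = (-0.680, 0.905).

(-0.680, 0.905)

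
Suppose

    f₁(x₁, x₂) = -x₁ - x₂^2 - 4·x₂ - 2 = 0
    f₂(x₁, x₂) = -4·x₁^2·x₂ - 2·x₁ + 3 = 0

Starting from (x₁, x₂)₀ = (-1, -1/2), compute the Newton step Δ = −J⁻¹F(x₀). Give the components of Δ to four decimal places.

At (-1, -1/2): F = (0.7500, 7.0000).
Jacobian J = [[-1, -2·x₂ - 4], [-8·x₁·x₂ - 2, -4·x₁^2]].
At the point, J = [[-1.0000, -3.0000], [-6.0000, -4.0000]] (det J = -14.0000).
Solving J·Δ = −F gives Δ = (1.2857, -0.1786).

(1.2857, -0.1786)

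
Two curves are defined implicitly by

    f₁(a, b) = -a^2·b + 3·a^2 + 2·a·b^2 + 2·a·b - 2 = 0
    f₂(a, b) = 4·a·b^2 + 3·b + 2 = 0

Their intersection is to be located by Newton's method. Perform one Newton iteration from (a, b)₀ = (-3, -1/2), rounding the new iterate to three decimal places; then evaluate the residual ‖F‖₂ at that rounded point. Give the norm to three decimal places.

At (-3, -1/2): F = (31.000, -2.500).
Jacobian J = [[-2·a·b + 6·a + 2·b^2 + 2·b, -a^2 + 4·a·b + 2·a], [4·b^2, 8·a·b + 3]].
At the point, J = [[-21.500, -9.000], [1.000, 15.000]] (det J = -313.500).
Solving J·Δ = −F gives Δ = (1.411, 0.073).
Then the next iterate is (a, b)₁ = (-1.589, -0.427).
Re-evaluating at (-1.589, -0.427): F = (7.43047, -0.43988), so ‖F‖₂ = 7.443.

7.443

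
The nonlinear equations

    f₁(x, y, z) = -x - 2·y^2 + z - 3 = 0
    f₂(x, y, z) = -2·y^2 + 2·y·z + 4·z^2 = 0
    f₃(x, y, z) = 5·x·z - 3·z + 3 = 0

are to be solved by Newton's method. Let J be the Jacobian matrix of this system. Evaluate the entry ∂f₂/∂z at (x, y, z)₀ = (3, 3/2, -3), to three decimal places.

∂f₂/∂z = 2·y + 8·z.
At (3, 3/2, -3) this is -21.000.

-21.000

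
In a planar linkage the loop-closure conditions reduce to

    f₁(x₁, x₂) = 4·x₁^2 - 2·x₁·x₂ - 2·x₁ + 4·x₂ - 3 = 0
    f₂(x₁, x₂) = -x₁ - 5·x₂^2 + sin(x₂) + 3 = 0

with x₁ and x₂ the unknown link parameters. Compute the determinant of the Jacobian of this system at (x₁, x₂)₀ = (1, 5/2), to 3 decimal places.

-23.801

J = [[8·x₁ - 2·x₂ - 2, -2·x₁ + 4], [-1, -10·x₂ + cos(x₂)]].
At the point, J = [[1.000, 2.000], [-1.000, -25.80114]].
det J = -23.801.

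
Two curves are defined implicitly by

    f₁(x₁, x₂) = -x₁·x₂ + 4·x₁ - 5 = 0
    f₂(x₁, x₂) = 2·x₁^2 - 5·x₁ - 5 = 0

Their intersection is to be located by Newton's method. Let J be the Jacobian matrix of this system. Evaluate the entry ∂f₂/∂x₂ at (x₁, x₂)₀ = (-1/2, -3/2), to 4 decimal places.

∂f₂/∂x₂ = 0.
At (-1/2, -3/2) this is 0.0000.

0.0000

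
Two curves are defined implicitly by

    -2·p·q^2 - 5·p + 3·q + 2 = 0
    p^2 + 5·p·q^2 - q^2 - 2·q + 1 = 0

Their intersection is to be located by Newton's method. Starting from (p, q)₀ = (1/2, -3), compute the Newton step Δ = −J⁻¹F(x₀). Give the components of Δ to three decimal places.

At (1/2, -3): F = (-18.500, 20.750).
Jacobian J = [[-2·q^2 - 5, -4·p·q + 3], [2·p + 5·q^2, 10·p·q - 2·q - 2]].
At the point, J = [[-23.000, 9.000], [46.000, -11.000]] (det J = -161.000).
Solving J·Δ = −F gives Δ = (0.104, 2.321).

(0.104, 2.321)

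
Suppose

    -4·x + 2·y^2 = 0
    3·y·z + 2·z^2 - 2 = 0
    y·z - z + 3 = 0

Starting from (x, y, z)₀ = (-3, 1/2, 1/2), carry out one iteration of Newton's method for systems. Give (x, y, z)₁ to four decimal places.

(-1.7250, -3.2000, 2.3000)

At (-3, 1/2, 1/2): F = (12.5000, -0.7500, 2.7500).
Jacobian J = [[-4, 4·y, 0], [0, 3·z, 3·y + 4·z], [0, z, y - 1]].
At the point, J = [[-4.0000, 2.0000, 0.0000], [0.0000, 1.5000, 3.5000], [0.0000, 0.5000, -0.5000]] (det J = 10.0000).
Solving J·Δ = −F gives Δ = (1.2750, -3.7000, 1.8000).
Then the next iterate is (x, y, z)₁ = (-1.7250, -3.2000, 2.3000).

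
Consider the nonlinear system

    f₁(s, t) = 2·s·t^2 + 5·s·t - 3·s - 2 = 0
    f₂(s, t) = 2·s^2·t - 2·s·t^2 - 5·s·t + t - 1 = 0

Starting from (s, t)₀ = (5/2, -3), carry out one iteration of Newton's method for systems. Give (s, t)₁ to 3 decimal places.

(0.908, -3.114)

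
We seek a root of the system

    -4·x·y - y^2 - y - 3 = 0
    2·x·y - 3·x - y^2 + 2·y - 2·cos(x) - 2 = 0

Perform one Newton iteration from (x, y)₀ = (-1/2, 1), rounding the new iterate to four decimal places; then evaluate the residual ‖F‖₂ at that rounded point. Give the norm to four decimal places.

4.7599

At (-1/2, 1): F = (-3.0000, -2.255165).
Jacobian J = [[-4·y, -4·x - 2·y - 1], [2·y + 2·sin(x) - 3, 2·x - 2·y + 2]].
At the point, J = [[-4.0000, -1.0000], [-1.958851, -1.0000]] (det J = 2.041149).
Solving J·Δ = −F gives Δ = (-0.3649, -1.5404).
Then the next iterate is (x, y)₁ = (-0.8649, -0.5404).
Re-evaluating at (-0.8649, -0.5404): F = (-4.6212, -1.140781), so ‖F‖₂ = 4.7599.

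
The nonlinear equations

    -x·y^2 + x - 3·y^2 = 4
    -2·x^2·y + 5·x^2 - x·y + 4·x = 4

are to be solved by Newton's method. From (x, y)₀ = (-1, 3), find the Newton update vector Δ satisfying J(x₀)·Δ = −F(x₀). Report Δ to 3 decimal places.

(1.114, -2.659)

At (-1, 3): F = (-23.000, -6.000).
Jacobian J = [[-y^2 + 1, -2·x·y - 6·y], [-4·x·y + 10·x - y + 4, -2·x^2 - x]].
At the point, J = [[-8.000, -12.000], [3.000, -1.000]] (det J = 44.000).
Solving J·Δ = −F gives Δ = (1.114, -2.659).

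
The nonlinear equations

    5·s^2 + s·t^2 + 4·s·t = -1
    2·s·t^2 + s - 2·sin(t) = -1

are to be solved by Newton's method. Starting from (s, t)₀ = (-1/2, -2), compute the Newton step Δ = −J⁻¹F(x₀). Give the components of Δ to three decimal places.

At (-1/2, -2): F = (4.250, -1.68141).
Jacobian J = [[10·s + t^2 + 4·t, 2·s·t + 4·s], [2·t^2 + 1, 4·s·t - 2·cos(t)]].
At the point, J = [[-9.000, 0.000], [9.000, 4.83229]] (det J = -43.49064).
Solving J·Δ = −F gives Δ = (0.472, -0.532).

(0.472, -0.532)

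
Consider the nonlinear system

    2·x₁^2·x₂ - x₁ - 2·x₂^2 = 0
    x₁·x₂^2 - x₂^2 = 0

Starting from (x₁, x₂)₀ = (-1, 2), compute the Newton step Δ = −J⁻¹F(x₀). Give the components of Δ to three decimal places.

(0.250, -0.875)

At (-1, 2): F = (-3.000, -8.000).
Jacobian J = [[4·x₁·x₂ - 1, 2·x₁^2 - 4·x₂], [x₂^2, 2·x₁·x₂ - 2·x₂]].
At the point, J = [[-9.000, -6.000], [4.000, -8.000]] (det J = 96.000).
Solving J·Δ = −F gives Δ = (0.250, -0.875).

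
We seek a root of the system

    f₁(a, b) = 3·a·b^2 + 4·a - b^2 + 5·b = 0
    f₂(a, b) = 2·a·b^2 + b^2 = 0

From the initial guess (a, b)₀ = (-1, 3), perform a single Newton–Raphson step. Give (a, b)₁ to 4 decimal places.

(-0.8654, 1.9038)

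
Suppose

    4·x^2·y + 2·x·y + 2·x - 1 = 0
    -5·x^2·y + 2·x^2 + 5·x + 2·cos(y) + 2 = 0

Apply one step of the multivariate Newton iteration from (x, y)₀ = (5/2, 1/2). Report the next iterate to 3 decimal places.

At (5/2, 1/2): F = (19.000, 13.13017).
Jacobian J = [[8·x·y + 2·y + 2, 4·x^2 + 2·x], [-10·x·y + 4·x + 5, -5·x^2 - 2·sin(y)]].
At the point, J = [[13.000, 30.000], [2.500, -32.20885]] (det J = -493.71506).
Solving J·Δ = −F gives Δ = (-2.037, 0.250).
Then the next iterate is (x, y)₁ = (0.463, 0.750).

(0.463, 0.750)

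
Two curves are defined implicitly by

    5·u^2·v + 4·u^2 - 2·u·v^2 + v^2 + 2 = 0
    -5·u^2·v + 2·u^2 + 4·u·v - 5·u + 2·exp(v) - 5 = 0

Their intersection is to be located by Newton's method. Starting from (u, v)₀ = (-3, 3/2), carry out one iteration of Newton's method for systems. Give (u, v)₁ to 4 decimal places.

(-0.9630, 1.9314)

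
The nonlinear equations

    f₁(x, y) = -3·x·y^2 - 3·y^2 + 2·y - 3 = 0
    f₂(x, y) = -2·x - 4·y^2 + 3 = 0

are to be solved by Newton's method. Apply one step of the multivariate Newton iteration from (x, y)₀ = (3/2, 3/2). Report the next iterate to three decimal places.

(1.050, 0.825)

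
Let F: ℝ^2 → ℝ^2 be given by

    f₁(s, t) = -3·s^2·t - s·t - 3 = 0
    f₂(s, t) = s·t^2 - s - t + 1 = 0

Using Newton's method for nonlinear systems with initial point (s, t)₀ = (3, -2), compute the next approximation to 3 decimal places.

(2.057, -1.295)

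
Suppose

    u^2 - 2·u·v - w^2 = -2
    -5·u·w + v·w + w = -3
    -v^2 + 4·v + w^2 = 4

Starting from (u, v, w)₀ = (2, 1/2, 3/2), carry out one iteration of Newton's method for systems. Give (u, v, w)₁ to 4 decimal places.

(1.6556, 1.2167, 0.7833)

At (2, 1/2, 3/2): F = (1.7500, -9.7500, 0.0000).
Jacobian J = [[2·u - 2·v, -2·u, -2·w], [-5·w, w, -5·u + v + 1], [0, -2·v + 4, 2·w]].
At the point, J = [[3.0000, -4.0000, -3.0000], [-7.5000, 1.5000, -8.5000], [0.0000, 3.0000, 3.0000]] (det J = 67.5000).
Solving J·Δ = −F gives Δ = (-0.3444, 0.7167, -0.7167).
Then the next iterate is (u, v, w)₁ = (1.6556, 1.2167, 0.7833).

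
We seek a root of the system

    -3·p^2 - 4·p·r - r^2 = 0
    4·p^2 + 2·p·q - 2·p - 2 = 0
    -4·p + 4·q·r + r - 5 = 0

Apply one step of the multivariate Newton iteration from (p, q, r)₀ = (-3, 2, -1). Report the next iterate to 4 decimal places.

At (-3, 2, -1): F = (-40.0000, 28.0000, -2.0000).
Jacobian J = [[-6·p - 4·r, 0, -4·p - 2·r], [8·p + 2·q - 2, 2·p, 0], [-4, 4·r, 4·q + 1]].
At the point, J = [[22.0000, 0.0000, 14.0000], [-22.0000, -6.0000, 0.0000], [-4.0000, -4.0000, 9.0000]] (det J = -292.0000).
Solving J·Δ = −F gives Δ = (1.4521, -0.6575, 0.5753).
Then the next iterate is (p, q, r)₁ = (-1.5479, 1.3425, -0.4247).

(-1.5479, 1.3425, -0.4247)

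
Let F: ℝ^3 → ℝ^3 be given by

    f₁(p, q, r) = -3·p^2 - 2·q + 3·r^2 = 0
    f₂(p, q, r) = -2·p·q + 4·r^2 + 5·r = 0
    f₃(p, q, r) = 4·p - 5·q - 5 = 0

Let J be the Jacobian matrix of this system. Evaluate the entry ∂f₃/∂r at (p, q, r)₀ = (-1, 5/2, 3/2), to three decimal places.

∂f₃/∂r = 0.
At (-1, 5/2, 3/2) this is 0.000.

0.000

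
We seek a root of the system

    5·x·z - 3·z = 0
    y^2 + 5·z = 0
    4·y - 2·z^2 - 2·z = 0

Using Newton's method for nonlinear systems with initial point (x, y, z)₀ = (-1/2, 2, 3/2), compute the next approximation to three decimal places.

(-0.021, 0.183, 0.654)

At (-1/2, 2, 3/2): F = (-8.250, 11.500, 0.500).
Jacobian J = [[5·z, 0, 5·x - 3], [0, 2·y, 5], [0, 4, -4·z - 2]].
At the point, J = [[7.500, 0.000, -5.500], [0.000, 4.000, 5.000], [0.000, 4.000, -8.000]] (det J = -390.000).
Solving J·Δ = −F gives Δ = (0.479, -1.817, -0.846).
Then the next iterate is (x, y, z)₁ = (-0.021, 0.183, 0.654).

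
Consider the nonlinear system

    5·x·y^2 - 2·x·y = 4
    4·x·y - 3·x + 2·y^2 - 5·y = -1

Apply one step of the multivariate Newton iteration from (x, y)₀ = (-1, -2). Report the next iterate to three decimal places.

At (-1, -2): F = (-28.000, 30.000).
Jacobian J = [[5·y^2 - 2·y, 10·x·y - 2·x], [4·y - 3, 4·x + 4·y - 5]].
At the point, J = [[24.000, 22.000], [-11.000, -17.000]] (det J = -166.000).
Solving J·Δ = −F gives Δ = (-1.108, 2.482).
Then the next iterate is (x, y)₁ = (-2.108, 0.482).

(-2.108, 0.482)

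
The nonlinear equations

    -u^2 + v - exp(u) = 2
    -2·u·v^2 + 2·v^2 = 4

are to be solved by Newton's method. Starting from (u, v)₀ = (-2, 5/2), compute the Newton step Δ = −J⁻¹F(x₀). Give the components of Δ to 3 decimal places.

(1.110, -0.654)

At (-2, 5/2): F = (-3.63534, 33.500).
Jacobian J = [[-2·u - exp(u), 1], [-2·v^2, -4·u·v + 4·v]].
At the point, J = [[3.86466, 1.000], [-12.500, 30.000]] (det J = 128.43994).
Solving J·Δ = −F gives Δ = (1.110, -0.654).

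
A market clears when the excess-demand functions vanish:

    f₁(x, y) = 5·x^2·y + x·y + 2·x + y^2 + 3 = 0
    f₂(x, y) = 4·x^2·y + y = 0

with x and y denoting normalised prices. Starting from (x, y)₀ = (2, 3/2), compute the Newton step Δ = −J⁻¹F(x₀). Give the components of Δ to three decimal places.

(2.648, -5.238)

At (2, 3/2): F = (42.250, 25.500).
Jacobian J = [[10·x·y + y + 2, 5·x^2 + x + 2·y], [8·x·y, 4·x^2 + 1]].
At the point, J = [[33.500, 25.000], [24.000, 17.000]] (det J = -30.500).
Solving J·Δ = −F gives Δ = (2.648, -5.238).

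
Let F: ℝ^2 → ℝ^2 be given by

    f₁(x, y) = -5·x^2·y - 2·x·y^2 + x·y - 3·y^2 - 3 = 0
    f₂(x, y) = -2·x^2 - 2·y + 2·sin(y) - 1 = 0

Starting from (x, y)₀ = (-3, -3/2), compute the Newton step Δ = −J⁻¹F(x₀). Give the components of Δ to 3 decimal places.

At (-3, -3/2): F = (75.750, -17.99499).
Jacobian J = [[-10·x·y - 2·y^2 + y, -5·x^2 - 4·x·y + x - 6·y], [-4·x, 2·cos(y) - 2]].
At the point, J = [[-51.000, -57.000], [12.000, -1.85853]] (det J = 778.78481).
Solving J·Δ = −F gives Δ = (1.498, -0.011).

(1.498, -0.011)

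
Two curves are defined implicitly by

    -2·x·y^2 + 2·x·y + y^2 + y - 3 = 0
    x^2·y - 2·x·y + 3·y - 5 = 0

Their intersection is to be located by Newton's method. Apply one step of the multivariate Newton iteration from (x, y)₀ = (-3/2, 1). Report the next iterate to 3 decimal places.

(-0.575, 1.167)

At (-3/2, 1): F = (-1.000, 3.250).
Jacobian J = [[-2·y^2 + 2·y, -4·x·y + 2·x + 2·y + 1], [2·x·y - 2·y, x^2 - 2·x + 3]].
At the point, J = [[0.000, 6.000], [-5.000, 8.250]] (det J = 30.000).
Solving J·Δ = −F gives Δ = (0.925, 0.167).
Then the next iterate is (x, y)₁ = (-0.575, 1.167).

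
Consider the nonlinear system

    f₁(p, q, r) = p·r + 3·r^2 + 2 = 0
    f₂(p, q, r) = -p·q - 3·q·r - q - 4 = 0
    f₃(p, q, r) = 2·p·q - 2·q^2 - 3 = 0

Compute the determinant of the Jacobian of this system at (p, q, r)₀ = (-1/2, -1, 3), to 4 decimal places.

-307.0000

J = [[r, 0, p + 6·r], [-q, -p - 3·r - 1, -3·q], [2·q, 2·p - 4·q, 0]].
At the point, J = [[3.0000, 0.0000, 17.5000], [1.0000, -9.5000, 3.0000], [-2.0000, 3.0000, 0.0000]].
det J = -307.0000.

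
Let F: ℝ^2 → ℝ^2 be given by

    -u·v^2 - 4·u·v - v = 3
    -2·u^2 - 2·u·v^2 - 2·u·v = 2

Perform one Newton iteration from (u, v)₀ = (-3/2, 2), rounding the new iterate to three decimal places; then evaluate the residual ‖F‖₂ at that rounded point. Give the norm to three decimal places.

At (-3/2, 2): F = (13.000, 11.500).
Jacobian J = [[-v^2 - 4·v, -2·u·v - 4·u - 1], [-4·u - 2·v^2 - 2·v, -4·u·v - 2·u]].
At the point, J = [[-12.000, 11.000], [-6.000, 15.000]] (det J = -114.000).
Solving J·Δ = −F gives Δ = (0.601, -0.526).
Then the next iterate is (u, v)₁ = (-0.899, 1.474).
Re-evaluating at (-0.899, 1.474): F = (2.77974, 2.94032), so ‖F‖₂ = 4.046.

4.046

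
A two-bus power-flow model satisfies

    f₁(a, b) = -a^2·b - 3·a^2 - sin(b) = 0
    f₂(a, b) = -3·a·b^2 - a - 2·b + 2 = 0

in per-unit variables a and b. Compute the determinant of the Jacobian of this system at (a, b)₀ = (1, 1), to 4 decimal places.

57.8388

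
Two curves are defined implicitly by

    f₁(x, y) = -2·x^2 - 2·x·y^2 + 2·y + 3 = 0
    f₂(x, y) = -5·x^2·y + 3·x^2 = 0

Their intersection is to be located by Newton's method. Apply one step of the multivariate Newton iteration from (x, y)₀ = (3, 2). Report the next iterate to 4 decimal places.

At (3, 2): F = (-35.0000, -63.0000).
Jacobian J = [[-4·x - 2·y^2, -4·x·y + 2], [-10·x·y + 6·x, -5·x^2]].
At the point, J = [[-20.0000, -22.0000], [-42.0000, -45.0000]] (det J = -24.0000).
Solving J·Δ = −F gives Δ = (7.8750, -8.7500).
Then the next iterate is (x, y)₁ = (10.8750, -6.7500).

(10.8750, -6.7500)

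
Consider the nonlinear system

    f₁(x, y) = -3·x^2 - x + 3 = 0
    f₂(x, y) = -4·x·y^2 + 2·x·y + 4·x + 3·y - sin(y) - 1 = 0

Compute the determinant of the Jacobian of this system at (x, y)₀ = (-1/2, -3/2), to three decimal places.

J = [[-6·x - 1, 0], [-4·y^2 + 2·y + 4, -8·x·y + 2·x - cos(y) + 3]].
At the point, J = [[2.000, 0.000], [-8.000, -4.07074]].
det J = -8.141.

-8.141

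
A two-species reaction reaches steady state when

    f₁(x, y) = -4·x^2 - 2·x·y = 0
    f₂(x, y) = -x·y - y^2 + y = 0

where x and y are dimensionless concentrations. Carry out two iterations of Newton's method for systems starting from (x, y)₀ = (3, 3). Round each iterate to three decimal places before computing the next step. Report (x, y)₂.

(0.683, 1.092)

At (3, 3): F = (-54.000, -15.000).
Jacobian J = [[-8·x - 2·y, -2·x], [-y, -x - 2·y + 1]].
At the point, J = [[-30.000, -6.000], [-3.000, -8.000]] (det J = 222.000).
Solving J·Δ = −F gives Δ = (-1.541, -1.297).
Then the next iterate is (x, y)₁ = (1.459, 1.703).
Round to (1.459, 1.703) and repeat: F = (-13.48408, -3.68189), J = [[-15.078, -2.918], [-1.703, -3.865]].
Δ = (-0.776, -0.611), so (x, y)₂ = (0.683, 1.092).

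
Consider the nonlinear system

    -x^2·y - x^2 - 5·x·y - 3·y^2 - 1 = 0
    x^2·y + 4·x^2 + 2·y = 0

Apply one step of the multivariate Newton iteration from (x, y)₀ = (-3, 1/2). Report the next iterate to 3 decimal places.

(-1.625, 0.103)

At (-3, 1/2): F = (-7.750, 41.500).
Jacobian J = [[-2·x·y - 2·x - 5·y, -x^2 - 5·x - 6·y], [2·x·y + 8·x, x^2 + 2]].
At the point, J = [[6.500, 3.000], [-27.000, 11.000]] (det J = 152.500).
Solving J·Δ = −F gives Δ = (1.375, -0.397).
Then the next iterate is (x, y)₁ = (-1.625, 0.103).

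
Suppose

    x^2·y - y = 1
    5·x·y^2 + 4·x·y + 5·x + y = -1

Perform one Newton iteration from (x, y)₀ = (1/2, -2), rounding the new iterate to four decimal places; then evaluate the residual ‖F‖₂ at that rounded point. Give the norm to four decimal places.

2.7408

At (1/2, -2): F = (0.5000, 7.5000).
Jacobian J = [[2·x·y, x^2 - 1], [5·y^2 + 4·y + 5, 10·x·y + 4·x + 1]].
At the point, J = [[-2.0000, -0.7500], [17.0000, -7.0000]] (det J = 26.7500).
Solving J·Δ = −F gives Δ = (-0.0794, 0.8785).
Then the next iterate is (x, y)₁ = (0.4206, -1.1215).
Re-evaluating at (0.4206, -1.1215): F = (-0.076898, 2.739762), so ‖F‖₂ = 2.7408.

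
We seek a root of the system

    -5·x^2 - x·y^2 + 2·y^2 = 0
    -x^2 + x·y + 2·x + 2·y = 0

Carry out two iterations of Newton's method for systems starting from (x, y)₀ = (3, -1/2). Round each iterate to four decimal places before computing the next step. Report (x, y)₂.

At (3, -1/2): F = (-45.2500, -5.5000).
Jacobian J = [[-10·x - y^2, -2·x·y + 4·y], [-2·x + y + 2, x + 2]].
At the point, J = [[-30.2500, 1.0000], [-4.5000, 5.0000]] (det J = -146.7500).
Solving J·Δ = −F gives Δ = (-1.5043, -0.2538).
Then the next iterate is (x, y)₁ = (1.4957, -0.7538).
Round to (1.4957, -0.7538) and repeat: F = (-10.899042, -1.880777), J = [[-15.525214, -0.760283], [-1.7452, 3.4957]].
Δ = (-0.7110, 0.1831), so (x, y)₂ = (0.7847, -0.5707).

(0.7847, -0.5707)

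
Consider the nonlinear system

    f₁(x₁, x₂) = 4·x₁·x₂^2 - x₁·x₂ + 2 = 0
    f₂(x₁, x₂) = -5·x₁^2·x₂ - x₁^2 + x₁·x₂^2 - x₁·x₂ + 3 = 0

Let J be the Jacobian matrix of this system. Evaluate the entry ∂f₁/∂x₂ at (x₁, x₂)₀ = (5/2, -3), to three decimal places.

-62.500

∂f₁/∂x₂ = 8·x₁·x₂ - x₁.
At (5/2, -3) this is -62.500.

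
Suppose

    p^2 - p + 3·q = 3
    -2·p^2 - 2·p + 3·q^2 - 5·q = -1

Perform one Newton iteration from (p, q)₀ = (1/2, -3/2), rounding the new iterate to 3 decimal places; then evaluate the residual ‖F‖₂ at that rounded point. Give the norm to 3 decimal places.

At (1/2, -3/2): F = (-7.750, 13.750).
Jacobian J = [[2·p - 1, 3], [-4·p - 2, 6·q - 5]].
At the point, J = [[0.000, 3.000], [-4.000, -14.000]] (det J = 12.000).
Solving J·Δ = −F gives Δ = (-5.604, 2.583).
Then the next iterate is (p, q)₁ = (-5.104, 1.083).
Re-evaluating at (-5.104, 1.083): F = (31.40382, -42.78997), so ‖F‖₂ = 53.077.

53.077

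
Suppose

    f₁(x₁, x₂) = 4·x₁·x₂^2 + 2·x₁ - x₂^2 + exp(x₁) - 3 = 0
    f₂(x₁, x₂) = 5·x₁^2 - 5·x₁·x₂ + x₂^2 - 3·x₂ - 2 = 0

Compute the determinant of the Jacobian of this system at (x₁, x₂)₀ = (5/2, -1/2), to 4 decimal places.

-3.0112

J = [[4·x₂^2 + exp(x₁) + 2, 8·x₁·x₂ - 2·x₂], [10·x₁ - 5·x₂, -5·x₁ + 2·x₂ - 3]].
At the point, J = [[15.182494, -9.0000], [27.5000, -16.5000]].
det J = -3.0112.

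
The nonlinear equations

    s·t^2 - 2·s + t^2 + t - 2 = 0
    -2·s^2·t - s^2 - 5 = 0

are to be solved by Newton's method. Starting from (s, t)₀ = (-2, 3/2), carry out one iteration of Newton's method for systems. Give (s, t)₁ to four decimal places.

(-0.2667, 2.3417)

At (-2, 3/2): F = (1.2500, -21.0000).
Jacobian J = [[t^2 - 2, 2·s·t + 2·t + 1], [-4·s·t - 2·s, -2·s^2]].
At the point, J = [[0.2500, -2.0000], [16.0000, -8.0000]] (det J = 30.0000).
Solving J·Δ = −F gives Δ = (1.7333, 0.8417).
Then the next iterate is (s, t)₁ = (-0.2667, 2.3417).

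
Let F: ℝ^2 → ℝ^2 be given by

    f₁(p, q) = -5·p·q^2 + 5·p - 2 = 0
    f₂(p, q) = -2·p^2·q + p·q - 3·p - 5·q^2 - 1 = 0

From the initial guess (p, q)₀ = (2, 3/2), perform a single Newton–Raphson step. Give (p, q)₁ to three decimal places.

(0.126, 1.407)

At (2, 3/2): F = (-14.500, -27.250).
Jacobian J = [[-5·q^2 + 5, -10·p·q], [-4·p·q + q - 3, -2·p^2 + p - 10·q]].
At the point, J = [[-6.250, -30.000], [-13.500, -21.000]] (det J = -273.750).
Solving J·Δ = −F gives Δ = (-1.874, -0.093).
Then the next iterate is (p, q)₁ = (0.126, 1.407).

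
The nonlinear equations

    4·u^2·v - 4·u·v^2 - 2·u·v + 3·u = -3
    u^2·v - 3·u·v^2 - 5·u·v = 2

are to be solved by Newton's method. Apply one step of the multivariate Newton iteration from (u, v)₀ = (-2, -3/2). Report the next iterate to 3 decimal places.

At (-2, -3/2): F = (-15.000, -9.500).
Jacobian J = [[8·u·v - 4·v^2 - 2·v + 3, 4·u^2 - 8·u·v - 2·u], [2·u·v - 3·v^2 - 5·v, u^2 - 6·u·v - 5·u]].
At the point, J = [[21.000, -4.000], [6.750, -4.000]] (det J = -57.000).
Solving J·Δ = −F gives Δ = (0.386, -1.724).
Then the next iterate is (u, v)₁ = (-1.614, -3.224).

(-1.614, -3.224)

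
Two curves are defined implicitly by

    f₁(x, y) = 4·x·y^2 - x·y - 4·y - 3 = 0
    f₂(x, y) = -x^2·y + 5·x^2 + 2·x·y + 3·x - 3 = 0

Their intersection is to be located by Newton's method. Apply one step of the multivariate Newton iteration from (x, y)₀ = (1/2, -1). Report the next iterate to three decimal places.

At (1/2, -1): F = (3.500, -1.000).
Jacobian J = [[4·y^2 - y, 8·x·y - x - 4], [-2·x·y + 10·x + 2·y + 3, -x^2 + 2·x]].
At the point, J = [[5.000, -8.500], [7.000, 0.750]] (det J = 63.250).
Solving J·Δ = −F gives Δ = (0.093, 0.466).
Then the next iterate is (x, y)₁ = (0.593, -0.534).

(0.593, -0.534)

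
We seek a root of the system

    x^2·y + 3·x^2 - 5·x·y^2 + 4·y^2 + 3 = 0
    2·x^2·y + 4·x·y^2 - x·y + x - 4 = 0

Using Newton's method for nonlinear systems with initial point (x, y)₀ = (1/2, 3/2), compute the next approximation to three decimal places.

(0.923, 0.522)

At (1/2, 3/2): F = (7.500, 1.000).
Jacobian J = [[2·x·y + 6·x - 5·y^2, x^2 - 10·x·y + 8·y], [4·x·y + 4·y^2 - y + 1, 2·x^2 + 8·x·y - x]].
At the point, J = [[-6.750, 4.750], [11.500, 6.000]] (det J = -95.125).
Solving J·Δ = −F gives Δ = (0.423, -0.978).
Then the next iterate is (x, y)₁ = (0.923, 0.522).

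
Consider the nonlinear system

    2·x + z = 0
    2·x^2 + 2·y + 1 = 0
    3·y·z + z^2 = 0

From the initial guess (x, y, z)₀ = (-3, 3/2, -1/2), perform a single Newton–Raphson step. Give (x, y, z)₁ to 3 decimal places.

At (-3, 3/2, -1/2): F = (-6.500, 22.000, -2.000).
Jacobian J = [[2, 0, 1], [4·x, 2, 0], [0, 3·z, 3·y + 2·z]].
At the point, J = [[2.000, 0.000, 1.000], [-12.000, 2.000, 0.000], [0.000, -1.500, 3.500]] (det J = 32.000).
Solving J·Δ = −F gives Δ = (2.328, 2.969, 1.844).
Then the next iterate is (x, y, z)₁ = (-0.672, 4.469, 1.344).

(-0.672, 4.469, 1.344)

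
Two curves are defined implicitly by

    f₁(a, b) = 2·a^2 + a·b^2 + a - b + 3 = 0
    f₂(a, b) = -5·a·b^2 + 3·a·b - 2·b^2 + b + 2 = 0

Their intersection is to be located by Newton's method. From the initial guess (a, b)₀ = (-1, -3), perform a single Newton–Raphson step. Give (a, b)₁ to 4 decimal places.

(-0.1000, -3.6800)

At (-1, -3): F = (-2.0000, 35.0000).
Jacobian J = [[4·a + b^2 + 1, 2·a·b - 1], [-5·b^2 + 3·b, -10·a·b + 3·a - 4·b + 1]].
At the point, J = [[6.0000, 5.0000], [-54.0000, -20.0000]] (det J = 150.0000).
Solving J·Δ = −F gives Δ = (0.9000, -0.6800).
Then the next iterate is (a, b)₁ = (-0.1000, -3.6800).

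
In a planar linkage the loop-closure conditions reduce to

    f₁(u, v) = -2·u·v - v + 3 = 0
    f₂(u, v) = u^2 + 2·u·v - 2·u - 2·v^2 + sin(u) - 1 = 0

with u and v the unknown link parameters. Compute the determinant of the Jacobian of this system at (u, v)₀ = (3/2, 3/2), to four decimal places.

J = [[-2·v, -2·u - 1], [2·u + 2·v + cos(u) - 2, 2·u - 4·v]].
At the point, J = [[-3.0000, -4.0000], [4.070737, -3.0000]].
det J = 25.2829.

25.2829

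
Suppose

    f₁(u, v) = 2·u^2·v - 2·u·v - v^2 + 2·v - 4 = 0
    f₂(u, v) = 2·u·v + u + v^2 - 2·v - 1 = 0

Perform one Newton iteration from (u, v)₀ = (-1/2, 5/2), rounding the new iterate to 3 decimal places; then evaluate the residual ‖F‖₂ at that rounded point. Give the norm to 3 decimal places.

7.151

At (-1/2, 5/2): F = (-1.500, -2.750).
Jacobian J = [[4·u·v - 2·v, 2·u^2 - 2·u - 2·v + 2], [2·v + 1, 2·u + 2·v - 2]].
At the point, J = [[-10.000, -1.500], [6.000, 2.000]] (det J = -11.000).
Solving J·Δ = −F gives Δ = (-0.648, 3.318).
Then the next iterate is (u, v)₁ = (-1.148, 5.818).
Re-evaluating at (-1.148, 5.818): F = (2.48013, 6.70700), so ‖F‖₂ = 7.151.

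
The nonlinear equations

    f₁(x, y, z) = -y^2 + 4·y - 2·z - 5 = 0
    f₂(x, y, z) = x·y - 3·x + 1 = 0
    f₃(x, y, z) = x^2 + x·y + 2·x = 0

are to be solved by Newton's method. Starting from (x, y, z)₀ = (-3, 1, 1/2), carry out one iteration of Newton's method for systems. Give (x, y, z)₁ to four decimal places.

At (-3, 1, 1/2): F = (-3.0000, 7.0000, 0.0000).
Jacobian J = [[0, -2·y + 4, -2], [y - 3, x, 0], [2·x + y + 2, x, 0]].
At the point, J = [[0.0000, 2.0000, -2.0000], [-2.0000, -3.0000, 0.0000], [-3.0000, -3.0000, 0.0000]] (det J = 6.0000).
Solving J·Δ = −F gives Δ = (-7.0000, 7.0000, 5.5000).
Then the next iterate is (x, y, z)₁ = (-10.0000, 8.0000, 6.0000).

(-10.0000, 8.0000, 6.0000)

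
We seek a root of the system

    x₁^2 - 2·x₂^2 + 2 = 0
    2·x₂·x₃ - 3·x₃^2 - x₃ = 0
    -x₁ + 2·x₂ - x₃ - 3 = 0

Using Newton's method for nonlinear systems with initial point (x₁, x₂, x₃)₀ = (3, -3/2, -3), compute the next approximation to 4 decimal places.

At (3, -3/2, -3): F = (6.5000, -15.0000, -6.0000).
Jacobian J = [[2·x₁, -4·x₂, 0], [0, 2·x₃, 2·x₂ - 6·x₃ - 1], [-1, 2, -1]].
At the point, J = [[6.0000, 6.0000, 0.0000], [0.0000, -6.0000, 14.0000], [-1.0000, 2.0000, -1.0000]] (det J = -216.0000).
Solving J·Δ = −F gives Δ = (-3.4120, 2.3287, 2.0694).
Then the next iterate is (x₁, x₂, x₃)₁ = (-0.4120, 0.8287, -0.9306).

(-0.4120, 0.8287, -0.9306)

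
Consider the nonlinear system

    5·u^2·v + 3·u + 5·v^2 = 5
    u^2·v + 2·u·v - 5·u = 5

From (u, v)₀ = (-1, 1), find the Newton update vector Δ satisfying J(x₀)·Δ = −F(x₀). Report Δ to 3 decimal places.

(-0.159, -0.207)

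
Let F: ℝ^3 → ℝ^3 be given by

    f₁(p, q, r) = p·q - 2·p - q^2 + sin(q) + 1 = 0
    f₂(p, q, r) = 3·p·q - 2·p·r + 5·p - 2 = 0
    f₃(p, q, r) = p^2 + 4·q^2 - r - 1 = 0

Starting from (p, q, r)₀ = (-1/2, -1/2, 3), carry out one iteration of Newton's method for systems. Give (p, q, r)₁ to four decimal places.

At (-1/2, -1/2, 3): F = (1.520574, -0.7500, -2.7500).
Jacobian J = [[q - 2, p - 2·q + cos(q), 0], [3·q - 2·r + 5, 3·p, -2·p], [2·p, 8·q, -1]].
At the point, J = [[-2.5000, 1.377583, 0.0000], [-2.5000, -1.5000, 1.0000], [-1.0000, -4.0000, -1.0000]] (det J = -18.571539).
Solving J·Δ = −F gives Δ = (0.1907, -0.7577, 0.0902).
Then the next iterate is (p, q, r)₁ = (-0.3093, -1.2577, 3.0902).

(-0.3093, -1.2577, 3.0902)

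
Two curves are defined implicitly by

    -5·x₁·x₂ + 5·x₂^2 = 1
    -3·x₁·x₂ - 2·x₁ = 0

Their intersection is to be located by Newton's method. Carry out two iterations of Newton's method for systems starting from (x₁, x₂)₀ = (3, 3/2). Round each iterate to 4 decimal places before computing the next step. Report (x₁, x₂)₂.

At (3, 3/2): F = (-12.2500, -19.5000).
Jacobian J = [[-5·x₂, -5·x₁ + 10·x₂], [-3·x₂ - 2, -3·x₁]].
At the point, J = [[-7.5000, 0.0000], [-6.5000, -9.0000]] (det J = 67.5000).
Solving J·Δ = −F gives Δ = (-1.6333, -0.9870).
Then the next iterate is (x₁, x₂)₁ = (1.3667, 0.5130).
Round to (1.3667, 0.5130) and repeat: F = (-3.189741, -4.836751), J = [[-2.5650, -1.7035], [-3.5390, -4.1001]].
Δ = (-1.0782, -0.2491), so (x₁, x₂)₂ = (0.2885, 0.2639).

(0.2885, 0.2639)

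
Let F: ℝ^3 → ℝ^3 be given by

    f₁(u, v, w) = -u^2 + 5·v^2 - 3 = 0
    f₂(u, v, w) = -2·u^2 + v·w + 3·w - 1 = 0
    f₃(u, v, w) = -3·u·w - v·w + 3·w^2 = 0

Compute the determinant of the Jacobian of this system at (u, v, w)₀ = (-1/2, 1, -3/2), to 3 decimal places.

356.750

J = [[-2·u, 10·v, 0], [-4·u, w, v + 3], [-3·w, -w, -3·u - v + 6·w]].
At the point, J = [[1.000, 10.000, 0.000], [2.000, -1.500, 4.000], [4.500, 1.500, -8.500]].
det J = 356.750.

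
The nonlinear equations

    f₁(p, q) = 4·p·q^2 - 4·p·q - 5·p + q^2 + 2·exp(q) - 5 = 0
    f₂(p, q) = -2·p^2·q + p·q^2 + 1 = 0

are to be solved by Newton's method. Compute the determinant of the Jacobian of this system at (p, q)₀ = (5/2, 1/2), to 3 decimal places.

J = [[4·q^2 - 4·q - 5, 8·p·q - 4·p + 2·q + 2·exp(q)], [-4·p·q + q^2, -2·p^2 + 2·p·q]].
At the point, J = [[-6.000, 4.29744], [-4.750, -10.000]].
det J = 80.413.

80.413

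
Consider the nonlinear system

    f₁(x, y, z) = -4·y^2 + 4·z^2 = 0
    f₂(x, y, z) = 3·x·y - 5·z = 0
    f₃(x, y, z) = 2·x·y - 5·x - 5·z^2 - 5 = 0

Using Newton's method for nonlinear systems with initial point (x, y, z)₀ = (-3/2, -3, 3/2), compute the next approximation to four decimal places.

At (-3/2, -3, 3/2): F = (-27.0000, 6.0000, 0.2500).
Jacobian J = [[0, -8·y, 8·z], [3·y, 3·x, -5], [2·y - 5, 2·x, -10·z]].
At the point, J = [[0.0000, 24.0000, 12.0000], [-9.0000, -4.5000, -5.0000], [-11.0000, -3.0000, -15.0000]] (det J = -2190.0000).
Solving J·Δ = −F gives Δ = (0.2329, 1.3356, -0.4212).
Then the next iterate is (x, y, z)₁ = (-1.2671, -1.6644, 1.0788).

(-1.2671, -1.6644, 1.0788)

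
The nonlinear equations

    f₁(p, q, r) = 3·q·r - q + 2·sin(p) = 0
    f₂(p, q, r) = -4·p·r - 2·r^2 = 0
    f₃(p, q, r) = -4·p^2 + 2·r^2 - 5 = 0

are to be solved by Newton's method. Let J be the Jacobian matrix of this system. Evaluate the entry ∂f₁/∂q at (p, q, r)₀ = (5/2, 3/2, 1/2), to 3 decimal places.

0.500

∂f₁/∂q = 3·r - 1.
At (5/2, 3/2, 1/2) this is 0.500.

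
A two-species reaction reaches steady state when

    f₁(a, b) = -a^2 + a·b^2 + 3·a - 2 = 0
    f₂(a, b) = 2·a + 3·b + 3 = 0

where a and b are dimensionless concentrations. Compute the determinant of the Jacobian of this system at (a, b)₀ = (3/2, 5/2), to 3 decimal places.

3.750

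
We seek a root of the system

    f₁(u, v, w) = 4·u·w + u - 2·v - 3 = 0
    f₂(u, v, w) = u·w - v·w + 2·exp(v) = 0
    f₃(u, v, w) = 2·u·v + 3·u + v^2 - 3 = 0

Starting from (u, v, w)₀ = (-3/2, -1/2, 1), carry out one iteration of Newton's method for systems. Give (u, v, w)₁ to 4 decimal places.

(-3.7983, -3.0867, -1.6364)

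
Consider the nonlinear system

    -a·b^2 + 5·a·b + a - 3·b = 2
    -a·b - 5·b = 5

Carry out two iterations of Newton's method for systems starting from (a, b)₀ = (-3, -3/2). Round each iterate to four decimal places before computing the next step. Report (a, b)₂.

At (-3, -3/2): F = (28.7500, -2.0000).
Jacobian J = [[-b^2 + 5·b + 1, -2·a·b + 5·a - 3], [-b, -a - 5]].
At the point, J = [[-8.7500, -27.0000], [1.5000, -2.0000]] (det J = 58.0000).
Solving J·Δ = −F gives Δ = (1.9224, 0.4418).
Then the next iterate is (a, b)₁ = (-1.0776, -1.0582).
Round to (-1.0776, -1.0582) and repeat: F = (7.005264, -0.849316), J = [[-5.410787, -10.668633], [1.0582, -3.9224]].
Δ = (1.1238, 0.0867), so (a, b)₂ = (0.0462, -0.9715).

(0.0462, -0.9715)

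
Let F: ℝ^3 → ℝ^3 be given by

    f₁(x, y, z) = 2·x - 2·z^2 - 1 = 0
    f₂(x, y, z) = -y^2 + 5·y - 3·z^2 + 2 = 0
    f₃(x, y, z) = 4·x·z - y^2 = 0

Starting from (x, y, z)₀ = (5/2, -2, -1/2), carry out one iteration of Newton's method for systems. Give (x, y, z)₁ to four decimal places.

(0.7656, -0.5781, -0.5156)

At (5/2, -2, -1/2): F = (3.5000, -12.7500, -9.0000).
Jacobian J = [[2, 0, -4·z], [0, -2·y + 5, -6·z], [4·z, -2·y, 4·x]].
At the point, J = [[2.0000, 0.0000, 2.0000], [0.0000, 9.0000, 3.0000], [-2.0000, 4.0000, 10.0000]] (det J = 192.0000).
Solving J·Δ = −F gives Δ = (-1.7344, 1.4219, -0.0156).
Then the next iterate is (x, y, z)₁ = (0.7656, -0.5781, -0.5156).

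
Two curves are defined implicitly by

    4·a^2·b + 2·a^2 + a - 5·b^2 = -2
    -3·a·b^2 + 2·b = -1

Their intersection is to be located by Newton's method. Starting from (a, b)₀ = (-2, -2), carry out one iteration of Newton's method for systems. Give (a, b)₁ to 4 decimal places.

At (-2, -2): F = (-44.0000, 21.0000).
Jacobian J = [[8·a·b + 4·a + 1, 4·a^2 - 10·b], [-3·b^2, -6·a·b + 2]].
At the point, J = [[25.0000, 36.0000], [-12.0000, -22.0000]] (det J = -118.0000).
Solving J·Δ = −F gives Δ = (1.7966, -0.0254).
Then the next iterate is (a, b)₁ = (-0.2034, -2.0254).

(-0.2034, -2.0254)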